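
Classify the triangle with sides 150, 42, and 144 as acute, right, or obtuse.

Compare the square of the longest side to the sum of squares of the other two: 42² + 144² = 22500 = 150².

right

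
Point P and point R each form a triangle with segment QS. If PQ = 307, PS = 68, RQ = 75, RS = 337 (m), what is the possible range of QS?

From triangle PQS: |307 − 68| < QS < 307 + 68, i.e. 239 < QS < 375.
From triangle RQS: 262 < QS < 412.
Both must hold, so QS lies in the intersection.

262 < QS < 375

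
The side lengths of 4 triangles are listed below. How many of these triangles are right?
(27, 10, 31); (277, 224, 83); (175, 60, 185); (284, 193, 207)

1

(27,10,31): 10²+27² = 829 < 961 = 31² → obtuse
(277,224,83): 83²+224² = 57065 < 76729 = 277² → obtuse
(175,60,185): 60²+175² = 34225 = 185² → right
(284,193,207): 193²+207² = 80098 < 80656 = 284² → obtuse
1 of the 4 is right.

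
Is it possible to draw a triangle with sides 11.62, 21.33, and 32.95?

The two shorter sides sum to 32.95, exactly equal to the longest side 32.95.
That gives only a degenerate (flat) triangle — the inequality must be strict.

No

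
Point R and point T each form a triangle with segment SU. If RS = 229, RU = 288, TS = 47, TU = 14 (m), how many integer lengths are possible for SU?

1

From triangle RSU: 59 < SU < 517.
From triangle TSU: 33 < SU < 61.
Intersection: 59 < SU < 61, so integers 60 through 60: 1 values.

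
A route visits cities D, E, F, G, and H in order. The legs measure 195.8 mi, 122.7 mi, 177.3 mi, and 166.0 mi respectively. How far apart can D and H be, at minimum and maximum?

0 ≤ DH ≤ 661.8 mi

The maximum is all hops collinear in one direction: 195.8 + 122.7 + 177.3 + 166.0 = 661.8.
The longest hop is 195.8; the others sum to 466.0. Since 195.8 ≤ 466.0, the path can fold back on itself completely, so the minimum distance is 0.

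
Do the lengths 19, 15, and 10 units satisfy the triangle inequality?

The longest side is 19, and the other two sum to 25.
Since 25 > 19, the triangle inequality holds.

Yes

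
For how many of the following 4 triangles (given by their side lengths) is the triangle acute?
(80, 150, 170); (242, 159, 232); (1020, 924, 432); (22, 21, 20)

2

(80,150,170): 80²+150² = 28900 = 170² → right
(242,159,232): 159²+232² = 79105 > 58564 = 242² → acute
(1020,924,432): 432²+924² = 1040400 = 1020² → right
(22,21,20): 20²+21² = 841 > 484 = 22² → acute
2 of the 4 are acute.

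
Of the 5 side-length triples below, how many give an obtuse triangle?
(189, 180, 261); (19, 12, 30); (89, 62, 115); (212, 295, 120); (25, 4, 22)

4

(189,180,261): 180²+189² = 68121 = 261² → right
(19,12,30): 12²+19² = 505 < 900 = 30² → obtuse
(89,62,115): 62²+89² = 11765 < 13225 = 115² → obtuse
(212,295,120): 120²+212² = 59344 < 87025 = 295² → obtuse
(25,4,22): 4²+22² = 500 < 625 = 25² → obtuse
4 of the 5 are obtuse.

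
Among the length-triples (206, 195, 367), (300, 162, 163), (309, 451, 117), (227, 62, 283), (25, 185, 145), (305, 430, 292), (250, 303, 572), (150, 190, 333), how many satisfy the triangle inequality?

(195,206,367): 195+206 > 367 → valid
(162,163,300): 162+163 > 300 → valid
(117,309,451): 117+309 ≤ 451 → not valid
(62,227,283): 62+227 > 283 → valid
(25,145,185): 25+145 ≤ 185 → not valid
(292,305,430): 292+305 > 430 → valid
(250,303,572): 250+303 ≤ 572 → not valid
(150,190,333): 150+190 > 333 → valid
5 of the 8 triples form a triangle.

5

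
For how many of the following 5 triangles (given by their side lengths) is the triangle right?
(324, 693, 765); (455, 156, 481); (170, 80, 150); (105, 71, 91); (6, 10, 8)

(324,693,765): 324²+693² = 585225 = 765² → right
(455,156,481): 156²+455² = 231361 = 481² → right
(170,80,150): 80²+150² = 28900 = 170² → right
(105,71,91): 71²+91² = 13322 > 11025 = 105² → acute
(6,10,8): 6²+8² = 100 = 10² → right
4 of the 5 are right.

4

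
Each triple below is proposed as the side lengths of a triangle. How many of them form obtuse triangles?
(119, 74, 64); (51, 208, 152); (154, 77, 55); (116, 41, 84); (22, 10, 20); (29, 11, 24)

(119,74,64): 64²+74² = 9572 < 14161 = 119² → obtuse
(51,208,152): 51+152 ≤ 208, not a triangle
(154,77,55): 55+77 ≤ 154, not a triangle
(116,41,84): 41²+84² = 8737 < 13456 = 116² → obtuse
(22,10,20): 10²+20² = 500 > 484 = 22² → acute
(29,11,24): 11²+24² = 697 < 841 = 29² → obtuse
3 of the 6 are obtuse.

3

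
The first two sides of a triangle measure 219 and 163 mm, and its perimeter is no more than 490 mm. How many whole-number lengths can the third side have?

Triangle inequality: 56 < x < 382. Perimeter ≤ 490 gives x ≤ 490 − 219 − 163 = 108.
So 56 < x ≤ 108; integers 57 through 108: 52 values.

52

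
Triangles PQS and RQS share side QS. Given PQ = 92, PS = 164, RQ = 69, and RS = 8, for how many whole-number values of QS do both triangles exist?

From triangle PQS: 72 < QS < 256.
From triangle RQS: 61 < QS < 77.
Intersection: 72 < QS < 77, so integers 73 through 76: 4 values.

4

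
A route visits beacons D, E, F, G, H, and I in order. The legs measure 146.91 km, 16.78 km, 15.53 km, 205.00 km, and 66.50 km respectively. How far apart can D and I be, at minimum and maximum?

0 ≤ DI ≤ 450.72 km

The maximum is all hops collinear in one direction: 146.91 + 16.78 + 15.53 + 205.00 + 66.50 = 450.72.
The longest hop is 205.00; the others sum to 245.72. Since 205.00 ≤ 245.72, the path can fold back on itself completely, so the minimum distance is 0.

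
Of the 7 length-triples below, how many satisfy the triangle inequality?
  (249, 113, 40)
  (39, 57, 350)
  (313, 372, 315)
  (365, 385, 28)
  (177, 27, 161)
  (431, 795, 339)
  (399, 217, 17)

(40,113,249): 40+113 ≤ 249 → not valid
(39,57,350): 39+57 ≤ 350 → not valid
(313,315,372): 313+315 > 372 → valid
(28,365,385): 28+365 > 385 → valid
(27,161,177): 27+161 > 177 → valid
(339,431,795): 339+431 ≤ 795 → not valid
(17,217,399): 17+217 ≤ 399 → not valid
3 of the 7 triples form a triangle.

3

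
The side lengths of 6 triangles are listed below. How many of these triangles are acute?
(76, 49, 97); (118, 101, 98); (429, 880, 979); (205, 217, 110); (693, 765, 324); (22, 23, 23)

(76,49,97): 49²+76² = 8177 < 9409 = 97² → obtuse
(118,101,98): 98²+101² = 19805 > 13924 = 118² → acute
(429,880,979): 429²+880² = 958441 = 979² → right
(205,217,110): 110²+205² = 54125 > 47089 = 217² → acute
(693,765,324): 324²+693² = 585225 = 765² → right
(22,23,23): 22²+23² = 1013 > 529 = 23² → acute
3 of the 6 are acute.

3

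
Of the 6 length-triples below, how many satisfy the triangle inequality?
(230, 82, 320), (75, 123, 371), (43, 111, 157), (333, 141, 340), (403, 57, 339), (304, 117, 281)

2

(82,230,320): 82+230 ≤ 320 → not valid
(75,123,371): 75+123 ≤ 371 → not valid
(43,111,157): 43+111 ≤ 157 → not valid
(141,333,340): 141+333 > 340 → valid
(57,339,403): 57+339 ≤ 403 → not valid
(117,281,304): 117+281 > 304 → valid
2 of the 6 triples form a triangle.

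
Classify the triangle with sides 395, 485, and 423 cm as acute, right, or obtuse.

acute

Compare the square of the longest side to the sum of squares of the other two: 395² + 423² = 334954 > 235225 = 485².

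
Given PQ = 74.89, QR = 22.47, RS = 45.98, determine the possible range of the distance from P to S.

The maximum is all hops collinear in one direction: 74.89 + 22.47 + 45.98 = 143.34.
The longest hop is 74.89; the others sum to 68.45. Folding the others back against it leaves at least 74.89 − 68.45 = 6.44.

6.44 ≤ PS ≤ 143.34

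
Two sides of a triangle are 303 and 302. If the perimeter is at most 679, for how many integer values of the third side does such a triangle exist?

Triangle inequality: 1 < x < 605. Perimeter ≤ 679 gives x ≤ 679 − 303 − 302 = 74.
So 1 < x ≤ 74; integers 2 through 74: 73 values.

73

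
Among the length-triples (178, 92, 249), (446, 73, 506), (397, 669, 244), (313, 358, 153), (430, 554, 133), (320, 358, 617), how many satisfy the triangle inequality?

(92,178,249): 92+178 > 249 → valid
(73,446,506): 73+446 > 506 → valid
(244,397,669): 244+397 ≤ 669 → not valid
(153,313,358): 153+313 > 358 → valid
(133,430,554): 133+430 > 554 → valid
(320,358,617): 320+358 > 617 → valid
5 of the 6 triples form a triangle.

5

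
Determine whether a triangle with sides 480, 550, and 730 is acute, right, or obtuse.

Compare the square of the longest side to the sum of squares of the other two: 480² + 550² = 532900 = 730².

right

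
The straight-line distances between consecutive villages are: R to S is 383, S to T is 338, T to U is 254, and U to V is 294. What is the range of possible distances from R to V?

The maximum is all hops collinear in one direction: 383 + 338 + 254 + 294 = 1269.
The longest hop is 383; the others sum to 886. Since 383 ≤ 886, the path can fold back on itself completely, so the minimum distance is 0.

0 ≤ RV ≤ 1269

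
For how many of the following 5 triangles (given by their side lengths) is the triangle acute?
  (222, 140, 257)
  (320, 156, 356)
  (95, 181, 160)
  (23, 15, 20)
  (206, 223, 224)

4

(222,140,257): 140²+222² = 68884 > 66049 = 257² → acute
(320,156,356): 156²+320² = 126736 = 356² → right
(95,181,160): 95²+160² = 34625 > 32761 = 181² → acute
(23,15,20): 15²+20² = 625 > 529 = 23² → acute
(206,223,224): 206²+223² = 92165 > 50176 = 224² → acute
4 of the 5 are acute.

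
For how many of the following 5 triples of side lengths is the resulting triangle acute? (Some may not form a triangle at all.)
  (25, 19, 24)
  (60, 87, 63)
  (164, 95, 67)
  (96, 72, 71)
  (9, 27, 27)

3

(25,19,24): 19²+24² = 937 > 625 = 25² → acute
(60,87,63): 60²+63² = 7569 = 87² → right
(164,95,67): 67+95 ≤ 164, not a triangle
(96,72,71): 71²+72² = 10225 > 9216 = 96² → acute
(9,27,27): 9²+27² = 810 > 729 = 27² → acute
3 of the 5 are acute.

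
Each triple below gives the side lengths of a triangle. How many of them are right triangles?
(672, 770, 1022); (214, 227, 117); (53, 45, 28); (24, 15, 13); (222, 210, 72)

(672,770,1022): 672²+770² = 1044484 = 1022² → right
(214,227,117): 117²+214² = 59485 > 51529 = 227² → acute
(53,45,28): 28²+45² = 2809 = 53² → right
(24,15,13): 13²+15² = 394 < 576 = 24² → obtuse
(222,210,72): 72²+210² = 49284 = 222² → right
3 of the 5 are right.

3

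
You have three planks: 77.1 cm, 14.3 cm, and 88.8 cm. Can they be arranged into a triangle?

The longest side is 88.8, and the other two sum to 91.4.
Since 91.4 > 88.8, the triangle inequality holds.

Yes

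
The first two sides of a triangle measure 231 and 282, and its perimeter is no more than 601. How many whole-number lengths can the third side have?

37

Triangle inequality: 51 < x < 513. Perimeter ≤ 601 gives x ≤ 601 − 231 − 282 = 88.
So 51 < x ≤ 88; integers 52 through 88: 37 values.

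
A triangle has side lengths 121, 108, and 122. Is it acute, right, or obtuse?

acute

Compare the square of the longest side to the sum of squares of the other two: 108² + 121² = 26305 > 14884 = 122².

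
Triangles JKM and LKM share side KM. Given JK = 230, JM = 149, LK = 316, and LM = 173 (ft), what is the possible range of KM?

143 < KM < 379

From triangle JKM: |230 − 149| < KM < 230 + 149, i.e. 81 < KM < 379.
From triangle LKM: 143 < KM < 489.
Both must hold, so KM lies in the intersection.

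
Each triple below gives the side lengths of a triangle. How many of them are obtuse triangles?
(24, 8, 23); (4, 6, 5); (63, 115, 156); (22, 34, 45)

2

(24,8,23): 8²+23² = 593 > 576 = 24² → acute
(4,6,5): 4²+5² = 41 > 36 = 6² → acute
(63,115,156): 63²+115² = 17194 < 24336 = 156² → obtuse
(22,34,45): 22²+34² = 1640 < 2025 = 45² → obtuse
2 of the 4 are obtuse.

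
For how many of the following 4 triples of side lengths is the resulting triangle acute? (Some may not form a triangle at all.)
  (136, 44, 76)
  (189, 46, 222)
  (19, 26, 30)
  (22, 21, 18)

2

(136,44,76): 44+76 ≤ 136, not a triangle
(189,46,222): 46²+189² = 37837 < 49284 = 222² → obtuse
(19,26,30): 19²+26² = 1037 > 900 = 30² → acute
(22,21,18): 18²+21² = 765 > 484 = 22² → acute
2 of the 4 are acute.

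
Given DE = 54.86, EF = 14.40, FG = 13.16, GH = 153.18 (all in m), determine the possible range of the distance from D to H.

The maximum is all hops collinear in one direction: 54.86 + 14.40 + 13.16 + 153.18 = 235.60.
The longest hop is 153.18; the others sum to 82.42. Folding the others back against it leaves at least 153.18 − 82.42 = 70.76.

70.76 ≤ DH ≤ 235.60 m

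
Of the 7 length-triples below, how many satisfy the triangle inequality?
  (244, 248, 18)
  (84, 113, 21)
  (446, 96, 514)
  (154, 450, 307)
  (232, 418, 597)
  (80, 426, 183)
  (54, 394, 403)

(18,244,248): 18+244 > 248 → valid
(21,84,113): 21+84 ≤ 113 → not valid
(96,446,514): 96+446 > 514 → valid
(154,307,450): 154+307 > 450 → valid
(232,418,597): 232+418 > 597 → valid
(80,183,426): 80+183 ≤ 426 → not valid
(54,394,403): 54+394 > 403 → valid
5 of the 7 triples form a triangle.

5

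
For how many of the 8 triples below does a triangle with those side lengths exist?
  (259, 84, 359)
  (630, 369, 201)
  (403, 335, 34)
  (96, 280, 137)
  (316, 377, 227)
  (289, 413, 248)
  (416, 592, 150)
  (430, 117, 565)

2

(84,259,359): 84+259 ≤ 359 → not valid
(201,369,630): 201+369 ≤ 630 → not valid
(34,335,403): 34+335 ≤ 403 → not valid
(96,137,280): 96+137 ≤ 280 → not valid
(227,316,377): 227+316 > 377 → valid
(248,289,413): 248+289 > 413 → valid
(150,416,592): 150+416 ≤ 592 → not valid
(117,430,565): 117+430 ≤ 565 → not valid
2 of the 8 triples form a triangle.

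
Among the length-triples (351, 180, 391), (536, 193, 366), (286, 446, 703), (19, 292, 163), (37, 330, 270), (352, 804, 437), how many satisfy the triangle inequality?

3

(180,351,391): 180+351 > 391 → valid
(193,366,536): 193+366 > 536 → valid
(286,446,703): 286+446 > 703 → valid
(19,163,292): 19+163 ≤ 292 → not valid
(37,270,330): 37+270 ≤ 330 → not valid
(352,437,804): 352+437 ≤ 804 → not valid
3 of the 6 triples form a triangle.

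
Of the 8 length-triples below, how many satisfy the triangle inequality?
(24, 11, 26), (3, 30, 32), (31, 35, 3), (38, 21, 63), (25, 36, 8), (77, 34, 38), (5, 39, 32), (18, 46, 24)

2

(11,24,26): 11+24 > 26 → valid
(3,30,32): 3+30 > 32 → valid
(3,31,35): 3+31 ≤ 35 → not valid
(21,38,63): 21+38 ≤ 63 → not valid
(8,25,36): 8+25 ≤ 36 → not valid
(34,38,77): 34+38 ≤ 77 → not valid
(5,32,39): 5+32 ≤ 39 → not valid
(18,24,46): 18+24 ≤ 46 → not valid
2 of the 8 triples form a triangle.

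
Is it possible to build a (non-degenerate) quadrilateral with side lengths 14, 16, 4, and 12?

Yes

A quadrilateral exists iff every side is shorter than the sum of the others — equivalently, the longest side is less than the sum of the rest.
Longest side 16 < 30 (sum of the remaining 3), so yes.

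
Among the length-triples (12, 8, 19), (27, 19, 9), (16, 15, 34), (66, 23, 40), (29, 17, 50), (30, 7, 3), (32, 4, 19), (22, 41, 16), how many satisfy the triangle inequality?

2

(8,12,19): 8+12 > 19 → valid
(9,19,27): 9+19 > 27 → valid
(15,16,34): 15+16 ≤ 34 → not valid
(23,40,66): 23+40 ≤ 66 → not valid
(17,29,50): 17+29 ≤ 50 → not valid
(3,7,30): 3+7 ≤ 30 → not valid
(4,19,32): 4+19 ≤ 32 → not valid
(16,22,41): 16+22 ≤ 41 → not valid
2 of the 8 triples form a triangle.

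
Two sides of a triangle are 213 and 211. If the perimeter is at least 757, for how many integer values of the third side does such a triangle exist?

91

Triangle inequality: 2 < x < 424. Perimeter ≥ 757 gives x ≥ 757 − 213 − 211 = 333.
So 333 ≤ x < 424; integers 333 through 423: 91 values.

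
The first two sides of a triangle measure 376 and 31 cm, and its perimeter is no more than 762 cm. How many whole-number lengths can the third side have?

10

Triangle inequality: 345 < x < 407. Perimeter ≤ 762 gives x ≤ 762 − 376 − 31 = 355.
So 345 < x ≤ 355; integers 346 through 355: 10 values.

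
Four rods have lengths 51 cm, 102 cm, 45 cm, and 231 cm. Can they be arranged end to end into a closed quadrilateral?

No

For a quadrilateral, each side must be shorter than the sum of the others.
Here the longest side is 231, but the remaining 3 sides sum to only 198.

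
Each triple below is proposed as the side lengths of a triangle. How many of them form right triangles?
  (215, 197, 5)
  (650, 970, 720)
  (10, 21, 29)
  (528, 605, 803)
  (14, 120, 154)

2

(215,197,5): 5+197 ≤ 215, not a triangle
(650,970,720): 650²+720² = 940900 = 970² → right
(10,21,29): 10²+21² = 541 < 841 = 29² → obtuse
(528,605,803): 528²+605² = 644809 = 803² → right
(14,120,154): 14+120 ≤ 154, not a triangle
2 of the 5 are right.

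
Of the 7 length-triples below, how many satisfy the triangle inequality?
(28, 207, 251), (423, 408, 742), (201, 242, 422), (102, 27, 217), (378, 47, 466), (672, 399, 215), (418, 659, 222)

2

(28,207,251): 28+207 ≤ 251 → not valid
(408,423,742): 408+423 > 742 → valid
(201,242,422): 201+242 > 422 → valid
(27,102,217): 27+102 ≤ 217 → not valid
(47,378,466): 47+378 ≤ 466 → not valid
(215,399,672): 215+399 ≤ 672 → not valid
(222,418,659): 222+418 ≤ 659 → not valid
2 of the 7 triples form a triangle.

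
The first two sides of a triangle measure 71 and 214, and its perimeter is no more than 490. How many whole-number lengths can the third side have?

Triangle inequality: 143 < x < 285. Perimeter ≤ 490 gives x ≤ 490 − 71 − 214 = 205.
So 143 < x ≤ 205; integers 144 through 205: 62 values.

62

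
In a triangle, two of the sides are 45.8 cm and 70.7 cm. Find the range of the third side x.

24.9 < x < 116.5

By the triangle inequality, x must be less than 45.8 + 70.7 = 116.5 and greater than |45.8 − 70.7| = 24.9.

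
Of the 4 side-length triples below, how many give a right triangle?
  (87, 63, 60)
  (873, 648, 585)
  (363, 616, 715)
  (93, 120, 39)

(87,63,60): 60²+63² = 7569 = 87² → right
(873,648,585): 585²+648² = 762129 = 873² → right
(363,616,715): 363²+616² = 511225 = 715² → right
(93,120,39): 39²+93² = 10170 < 14400 = 120² → obtuse
3 of the 4 are right.

3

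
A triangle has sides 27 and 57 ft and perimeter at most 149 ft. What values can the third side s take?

30 < s ≤ 65

Triangle inequality alone gives 30 < s < 84.
The perimeter condition gives s ≤ 149 − 27 − 57 = 65.
Intersecting the two: 30 < s ≤ 65.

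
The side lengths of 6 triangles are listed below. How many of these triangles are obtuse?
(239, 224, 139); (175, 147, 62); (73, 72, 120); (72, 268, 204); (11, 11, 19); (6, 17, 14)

(239,224,139): 139²+224² = 69497 > 57121 = 239² → acute
(175,147,62): 62²+147² = 25453 < 30625 = 175² → obtuse
(73,72,120): 72²+73² = 10513 < 14400 = 120² → obtuse
(72,268,204): 72²+204² = 46800 < 71824 = 268² → obtuse
(11,11,19): 11²+11² = 242 < 361 = 19² → obtuse
(6,17,14): 6²+14² = 232 < 289 = 17² → obtuse
5 of the 6 are obtuse.

5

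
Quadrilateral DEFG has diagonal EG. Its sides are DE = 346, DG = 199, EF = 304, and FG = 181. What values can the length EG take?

From triangle DEG: |346 − 199| < EG < 346 + 199, i.e. 147 < EG < 545.
From triangle FEG: 123 < EG < 485.
Both must hold, so EG lies in the intersection.

147 < EG < 485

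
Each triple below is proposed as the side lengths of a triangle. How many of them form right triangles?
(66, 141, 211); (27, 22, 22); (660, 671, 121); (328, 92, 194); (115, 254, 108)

1

(66,141,211): 66+141 ≤ 211, not a triangle
(27,22,22): 22²+22² = 968 > 729 = 27² → acute
(660,671,121): 121²+660² = 450241 = 671² → right
(328,92,194): 92+194 ≤ 328, not a triangle
(115,254,108): 108+115 ≤ 254, not a triangle
1 of the 5 is right.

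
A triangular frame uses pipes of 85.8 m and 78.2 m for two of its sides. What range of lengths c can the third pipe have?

7.6 < c < 164.0

By the triangle inequality, c must be less than 85.8 + 78.2 = 164.0 and greater than |85.8 − 78.2| = 7.6.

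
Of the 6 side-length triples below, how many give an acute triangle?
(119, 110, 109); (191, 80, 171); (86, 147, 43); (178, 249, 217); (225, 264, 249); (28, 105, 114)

(119,110,109): 109²+110² = 23981 > 14161 = 119² → acute
(191,80,171): 80²+171² = 35641 < 36481 = 191² → obtuse
(86,147,43): 43+86 ≤ 147, not a triangle
(178,249,217): 178²+217² = 78773 > 62001 = 249² → acute
(225,264,249): 225²+249² = 112626 > 69696 = 264² → acute
(28,105,114): 28²+105² = 11809 < 12996 = 114² → obtuse
3 of the 6 are acute.

3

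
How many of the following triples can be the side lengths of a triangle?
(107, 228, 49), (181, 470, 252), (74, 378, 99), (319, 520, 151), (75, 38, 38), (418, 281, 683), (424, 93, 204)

(49,107,228): 49+107 ≤ 228 → not valid
(181,252,470): 181+252 ≤ 470 → not valid
(74,99,378): 74+99 ≤ 378 → not valid
(151,319,520): 151+319 ≤ 520 → not valid
(38,38,75): 38+38 > 75 → valid
(281,418,683): 281+418 > 683 → valid
(93,204,424): 93+204 ≤ 424 → not valid
2 of the 7 triples form a triangle.

2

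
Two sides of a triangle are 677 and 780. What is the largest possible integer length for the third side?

The third side must be strictly less than 677 + 780 = 1457.
The largest integer below 1457 is 1456.

1456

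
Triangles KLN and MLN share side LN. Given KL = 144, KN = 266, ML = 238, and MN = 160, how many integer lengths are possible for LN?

From triangle KLN: 122 < LN < 410.
From triangle MLN: 78 < LN < 398.
Intersection: 122 < LN < 398, so integers 123 through 397: 275 values.

275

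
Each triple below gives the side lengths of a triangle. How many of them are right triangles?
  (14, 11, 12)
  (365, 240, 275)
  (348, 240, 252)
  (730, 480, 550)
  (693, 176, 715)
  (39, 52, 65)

(14,11,12): 11²+12² = 265 > 196 = 14² → acute
(365,240,275): 240²+275² = 133225 = 365² → right
(348,240,252): 240²+252² = 121104 = 348² → right
(730,480,550): 480²+550² = 532900 = 730² → right
(693,176,715): 176²+693² = 511225 = 715² → right
(39,52,65): 39²+52² = 4225 = 65² → right
5 of the 6 are right.

5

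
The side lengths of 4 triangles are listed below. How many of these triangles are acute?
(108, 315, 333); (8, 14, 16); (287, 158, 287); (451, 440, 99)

2

(108,315,333): 108²+315² = 110889 = 333² → right
(8,14,16): 8²+14² = 260 > 256 = 16² → acute
(287,158,287): 158²+287² = 107333 > 82369 = 287² → acute
(451,440,99): 99²+440² = 203401 = 451² → right
2 of the 4 are acute.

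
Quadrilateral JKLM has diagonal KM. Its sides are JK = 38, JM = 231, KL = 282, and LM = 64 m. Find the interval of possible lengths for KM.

218 < KM < 269

From triangle JKM: |38 − 231| < KM < 38 + 231, i.e. 193 < KM < 269.
From triangle LKM: 218 < KM < 346.
Both must hold, so KM lies in the intersection.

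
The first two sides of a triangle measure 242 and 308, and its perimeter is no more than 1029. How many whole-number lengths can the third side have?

413

Triangle inequality: 66 < x < 550. Perimeter ≤ 1029 gives x ≤ 1029 − 242 − 308 = 479.
So 66 < x ≤ 479; integers 67 through 479: 413 values.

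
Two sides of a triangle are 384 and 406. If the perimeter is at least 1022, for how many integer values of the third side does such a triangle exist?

558

Triangle inequality: 22 < x < 790. Perimeter ≥ 1022 gives x ≥ 1022 − 384 − 406 = 232.
So 232 ≤ x < 790; integers 232 through 789: 558 values.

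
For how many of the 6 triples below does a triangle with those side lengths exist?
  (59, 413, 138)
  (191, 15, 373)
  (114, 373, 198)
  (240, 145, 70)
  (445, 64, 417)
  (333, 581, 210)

(59,138,413): 59+138 ≤ 413 → not valid
(15,191,373): 15+191 ≤ 373 → not valid
(114,198,373): 114+198 ≤ 373 → not valid
(70,145,240): 70+145 ≤ 240 → not valid
(64,417,445): 64+417 > 445 → valid
(210,333,581): 210+333 ≤ 581 → not valid
1 of the 6 triples forms a triangle.

1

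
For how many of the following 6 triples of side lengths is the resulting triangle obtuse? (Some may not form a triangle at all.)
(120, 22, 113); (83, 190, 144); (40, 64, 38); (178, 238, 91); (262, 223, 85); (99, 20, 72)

5

(120,22,113): 22²+113² = 13253 < 14400 = 120² → obtuse
(83,190,144): 83²+144² = 27625 < 36100 = 190² → obtuse
(40,64,38): 38²+40² = 3044 < 4096 = 64² → obtuse
(178,238,91): 91²+178² = 39965 < 56644 = 238² → obtuse
(262,223,85): 85²+223² = 56954 < 68644 = 262² → obtuse
(99,20,72): 20+72 ≤ 99, not a triangle
5 of the 6 are obtuse.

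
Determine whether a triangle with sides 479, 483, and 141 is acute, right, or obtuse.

Compare the square of the longest side to the sum of squares of the other two: 141² + 479² = 249322 > 233289 = 483².

acute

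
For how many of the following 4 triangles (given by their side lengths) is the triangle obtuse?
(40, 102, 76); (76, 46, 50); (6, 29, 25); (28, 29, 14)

3

(40,102,76): 40²+76² = 7376 < 10404 = 102² → obtuse
(76,46,50): 46²+50² = 4616 < 5776 = 76² → obtuse
(6,29,25): 6²+25² = 661 < 841 = 29² → obtuse
(28,29,14): 14²+28² = 980 > 841 = 29² → acute
3 of the 4 are obtuse.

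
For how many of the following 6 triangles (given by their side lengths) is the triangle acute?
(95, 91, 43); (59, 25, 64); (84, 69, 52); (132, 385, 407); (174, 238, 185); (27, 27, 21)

(95,91,43): 43²+91² = 10130 > 9025 = 95² → acute
(59,25,64): 25²+59² = 4106 > 4096 = 64² → acute
(84,69,52): 52²+69² = 7465 > 7056 = 84² → acute
(132,385,407): 132²+385² = 165649 = 407² → right
(174,238,185): 174²+185² = 64501 > 56644 = 238² → acute
(27,27,21): 21²+27² = 1170 > 729 = 27² → acute
5 of the 6 are acute.

5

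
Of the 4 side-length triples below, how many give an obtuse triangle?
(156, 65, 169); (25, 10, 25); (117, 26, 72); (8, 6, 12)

(156,65,169): 65²+156² = 28561 = 169² → right
(25,10,25): 10²+25² = 725 > 625 = 25² → acute
(117,26,72): 26+72 ≤ 117, not a triangle
(8,6,12): 6²+8² = 100 < 144 = 12² → obtuse
1 of the 4 is obtuse.

1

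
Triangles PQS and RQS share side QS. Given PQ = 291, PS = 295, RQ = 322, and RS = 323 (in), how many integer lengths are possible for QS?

581

From triangle PQS: 4 < QS < 586.
From triangle RQS: 1 < QS < 645.
Intersection: 4 < QS < 586, so integers 5 through 585: 581 values.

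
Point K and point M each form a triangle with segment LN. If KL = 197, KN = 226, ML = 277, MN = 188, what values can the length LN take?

From triangle KLN: |197 − 226| < LN < 197 + 226, i.e. 29 < LN < 423.
From triangle MLN: 89 < LN < 465.
Both must hold, so LN lies in the intersection.

89 < LN < 423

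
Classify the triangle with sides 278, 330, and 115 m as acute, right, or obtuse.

Compare the square of the longest side to the sum of squares of the other two: 115² + 278² = 90509 < 108900 = 330².

obtuse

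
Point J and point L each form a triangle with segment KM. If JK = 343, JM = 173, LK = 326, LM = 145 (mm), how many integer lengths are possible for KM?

289

From triangle JKM: 170 < KM < 516.
From triangle LKM: 181 < KM < 471.
Intersection: 181 < KM < 471, so integers 182 through 470: 289 values.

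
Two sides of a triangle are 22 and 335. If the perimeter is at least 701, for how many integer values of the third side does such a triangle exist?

Triangle inequality: 313 < x < 357. Perimeter ≥ 701 gives x ≥ 701 − 22 − 335 = 344.
So 344 ≤ x < 357; integers 344 through 356: 13 values.

13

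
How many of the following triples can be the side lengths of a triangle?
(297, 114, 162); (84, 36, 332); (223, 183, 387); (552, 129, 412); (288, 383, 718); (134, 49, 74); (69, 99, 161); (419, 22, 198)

2

(114,162,297): 114+162 ≤ 297 → not valid
(36,84,332): 36+84 ≤ 332 → not valid
(183,223,387): 183+223 > 387 → valid
(129,412,552): 129+412 ≤ 552 → not valid
(288,383,718): 288+383 ≤ 718 → not valid
(49,74,134): 49+74 ≤ 134 → not valid
(69,99,161): 69+99 > 161 → valid
(22,198,419): 22+198 ≤ 419 → not valid
2 of the 8 triples form a triangle.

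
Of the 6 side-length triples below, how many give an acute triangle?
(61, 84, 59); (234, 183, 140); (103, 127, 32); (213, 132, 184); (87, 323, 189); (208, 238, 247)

(61,84,59): 59²+61² = 7202 > 7056 = 84² → acute
(234,183,140): 140²+183² = 53089 < 54756 = 234² → obtuse
(103,127,32): 32²+103² = 11633 < 16129 = 127² → obtuse
(213,132,184): 132²+184² = 51280 > 45369 = 213² → acute
(87,323,189): 87+189 ≤ 323, not a triangle
(208,238,247): 208²+238² = 99908 > 61009 = 247² → acute
3 of the 6 are acute.

3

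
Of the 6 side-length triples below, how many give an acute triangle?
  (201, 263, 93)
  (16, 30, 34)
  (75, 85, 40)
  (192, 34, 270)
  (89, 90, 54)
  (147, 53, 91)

(201,263,93): 93²+201² = 49050 < 69169 = 263² → obtuse
(16,30,34): 16²+30² = 1156 = 34² → right
(75,85,40): 40²+75² = 7225 = 85² → right
(192,34,270): 34+192 ≤ 270, not a triangle
(89,90,54): 54²+89² = 10837 > 8100 = 90² → acute
(147,53,91): 53+91 ≤ 147, not a triangle
1 of the 6 is acute.

1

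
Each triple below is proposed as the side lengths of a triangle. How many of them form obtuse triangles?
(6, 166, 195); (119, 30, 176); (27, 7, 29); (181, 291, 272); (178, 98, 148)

(6,166,195): 6+166 ≤ 195, not a triangle
(119,30,176): 30+119 ≤ 176, not a triangle
(27,7,29): 7²+27² = 778 < 841 = 29² → obtuse
(181,291,272): 181²+272² = 106745 > 84681 = 291² → acute
(178,98,148): 98²+148² = 31508 < 31684 = 178² → obtuse
2 of the 5 are obtuse.

2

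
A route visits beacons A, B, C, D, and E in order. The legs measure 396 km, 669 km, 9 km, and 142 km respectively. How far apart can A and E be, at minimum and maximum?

The maximum is all hops collinear in one direction: 396 + 669 + 9 + 142 = 1216.
The longest hop is 669; the others sum to 547. Folding the others back against it leaves at least 669 − 547 = 122.

122 ≤ AE ≤ 1216 km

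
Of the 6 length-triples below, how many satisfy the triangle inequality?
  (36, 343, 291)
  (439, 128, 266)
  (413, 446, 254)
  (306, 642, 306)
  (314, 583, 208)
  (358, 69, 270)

(36,291,343): 36+291 ≤ 343 → not valid
(128,266,439): 128+266 ≤ 439 → not valid
(254,413,446): 254+413 > 446 → valid
(306,306,642): 306+306 ≤ 642 → not valid
(208,314,583): 208+314 ≤ 583 → not valid
(69,270,358): 69+270 ≤ 358 → not valid
1 of the 6 triples forms a triangle.

1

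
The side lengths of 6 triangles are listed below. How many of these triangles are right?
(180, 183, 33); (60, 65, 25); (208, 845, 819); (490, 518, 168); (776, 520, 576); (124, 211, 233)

5

(180,183,33): 33²+180² = 33489 = 183² → right
(60,65,25): 25²+60² = 4225 = 65² → right
(208,845,819): 208²+819² = 714025 = 845² → right
(490,518,168): 168²+490² = 268324 = 518² → right
(776,520,576): 520²+576² = 602176 = 776² → right
(124,211,233): 124²+211² = 59897 > 54289 = 233² → acute
5 of the 6 are right.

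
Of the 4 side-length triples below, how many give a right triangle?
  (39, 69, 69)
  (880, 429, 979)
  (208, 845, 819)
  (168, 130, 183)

2

(39,69,69): 39²+69² = 6282 > 4761 = 69² → acute
(880,429,979): 429²+880² = 958441 = 979² → right
(208,845,819): 208²+819² = 714025 = 845² → right
(168,130,183): 130²+168² = 45124 > 33489 = 183² → acute
2 of the 4 are right.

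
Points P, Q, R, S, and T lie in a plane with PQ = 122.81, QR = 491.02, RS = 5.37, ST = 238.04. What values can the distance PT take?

124.80 ≤ PT ≤ 857.24

The maximum is all hops collinear in one direction: 122.81 + 491.02 + 5.37 + 238.04 = 857.24.
The longest hop is 491.02; the others sum to 366.22. Folding the others back against it leaves at least 491.02 − 366.22 = 124.80.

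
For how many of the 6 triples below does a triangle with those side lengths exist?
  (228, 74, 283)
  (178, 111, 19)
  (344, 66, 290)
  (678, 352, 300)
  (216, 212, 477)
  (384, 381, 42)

(74,228,283): 74+228 > 283 → valid
(19,111,178): 19+111 ≤ 178 → not valid
(66,290,344): 66+290 > 344 → valid
(300,352,678): 300+352 ≤ 678 → not valid
(212,216,477): 212+216 ≤ 477 → not valid
(42,381,384): 42+381 > 384 → valid
3 of the 6 triples form a triangle.

3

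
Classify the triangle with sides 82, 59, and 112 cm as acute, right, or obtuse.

obtuse

Compare the square of the longest side to the sum of squares of the other two: 59² + 82² = 10205 < 12544 = 112².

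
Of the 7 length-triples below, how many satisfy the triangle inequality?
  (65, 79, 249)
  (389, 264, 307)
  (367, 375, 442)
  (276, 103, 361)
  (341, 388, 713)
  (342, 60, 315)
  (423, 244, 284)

(65,79,249): 65+79 ≤ 249 → not valid
(264,307,389): 264+307 > 389 → valid
(367,375,442): 367+375 > 442 → valid
(103,276,361): 103+276 > 361 → valid
(341,388,713): 341+388 > 713 → valid
(60,315,342): 60+315 > 342 → valid
(244,284,423): 244+284 > 423 → valid
6 of the 7 triples form a triangle.

6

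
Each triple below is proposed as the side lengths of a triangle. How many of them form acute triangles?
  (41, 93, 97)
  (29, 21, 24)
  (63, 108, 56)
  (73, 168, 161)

(41,93,97): 41²+93² = 10330 > 9409 = 97² → acute
(29,21,24): 21²+24² = 1017 > 841 = 29² → acute
(63,108,56): 56²+63² = 7105 < 11664 = 108² → obtuse
(73,168,161): 73²+161² = 31250 > 28224 = 168² → acute
3 of the 4 are acute.

3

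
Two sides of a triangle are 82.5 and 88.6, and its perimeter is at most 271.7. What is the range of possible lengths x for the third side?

6.1 < x ≤ 100.6

Triangle inequality alone gives 6.1 < x < 171.1.
The perimeter condition gives x ≤ 271.7 − 82.5 − 88.6 = 100.6.
Intersecting the two: 6.1 < x ≤ 100.6.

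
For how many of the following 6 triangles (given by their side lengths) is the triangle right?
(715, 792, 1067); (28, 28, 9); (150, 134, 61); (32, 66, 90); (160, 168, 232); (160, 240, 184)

2

(715,792,1067): 715²+792² = 1138489 = 1067² → right
(28,28,9): 9²+28² = 865 > 784 = 28² → acute
(150,134,61): 61²+134² = 21677 < 22500 = 150² → obtuse
(32,66,90): 32²+66² = 5380 < 8100 = 90² → obtuse
(160,168,232): 160²+168² = 53824 = 232² → right
(160,240,184): 160²+184² = 59456 > 57600 = 240² → acute
2 of the 6 are right.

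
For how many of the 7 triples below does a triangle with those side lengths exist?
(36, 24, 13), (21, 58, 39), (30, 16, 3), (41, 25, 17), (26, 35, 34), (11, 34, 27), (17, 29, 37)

6

(13,24,36): 13+24 > 36 → valid
(21,39,58): 21+39 > 58 → valid
(3,16,30): 3+16 ≤ 30 → not valid
(17,25,41): 17+25 > 41 → valid
(26,34,35): 26+34 > 35 → valid
(11,27,34): 11+27 > 34 → valid
(17,29,37): 17+29 > 37 → valid
6 of the 7 triples form a triangle.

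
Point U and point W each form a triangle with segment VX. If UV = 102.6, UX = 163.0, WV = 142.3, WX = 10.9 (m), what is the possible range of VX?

From triangle UVX: |102.6 − 163.0| < VX < 102.6 + 163.0, i.e. 60.4 < VX < 265.6.
From triangle WVX: 131.4 < VX < 153.2.
Both must hold, so VX lies in the intersection.

131.4 < VX < 153.2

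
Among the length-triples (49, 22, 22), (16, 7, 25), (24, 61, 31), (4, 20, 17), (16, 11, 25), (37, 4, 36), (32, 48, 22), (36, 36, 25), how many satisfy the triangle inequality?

(22,22,49): 22+22 ≤ 49 → not valid
(7,16,25): 7+16 ≤ 25 → not valid
(24,31,61): 24+31 ≤ 61 → not valid
(4,17,20): 4+17 > 20 → valid
(11,16,25): 11+16 > 25 → valid
(4,36,37): 4+36 > 37 → valid
(22,32,48): 22+32 > 48 → valid
(25,36,36): 25+36 > 36 → valid
5 of the 8 triples form a triangle.

5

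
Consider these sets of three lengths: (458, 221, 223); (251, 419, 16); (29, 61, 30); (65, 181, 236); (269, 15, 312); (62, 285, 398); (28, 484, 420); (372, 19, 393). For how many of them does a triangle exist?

1

(221,223,458): 221+223 ≤ 458 → not valid
(16,251,419): 16+251 ≤ 419 → not valid
(29,30,61): 29+30 ≤ 61 → not valid
(65,181,236): 65+181 > 236 → valid
(15,269,312): 15+269 ≤ 312 → not valid
(62,285,398): 62+285 ≤ 398 → not valid
(28,420,484): 28+420 ≤ 484 → not valid
(19,372,393): 19+372 ≤ 393 → not valid
1 of the 8 triples forms a triangle.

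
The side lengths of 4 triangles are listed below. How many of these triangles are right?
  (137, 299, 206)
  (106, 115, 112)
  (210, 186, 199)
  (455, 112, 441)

1

(137,299,206): 137²+206² = 61205 < 89401 = 299² → obtuse
(106,115,112): 106²+112² = 23780 > 13225 = 115² → acute
(210,186,199): 186²+199² = 74197 > 44100 = 210² → acute
(455,112,441): 112²+441² = 207025 = 455² → right
1 of the 4 is right.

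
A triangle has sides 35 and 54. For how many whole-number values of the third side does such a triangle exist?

The third side lies in the open interval (19, 89).
Integers from 20 to 88 inclusive: 88 − 20 + 1 = 69.

69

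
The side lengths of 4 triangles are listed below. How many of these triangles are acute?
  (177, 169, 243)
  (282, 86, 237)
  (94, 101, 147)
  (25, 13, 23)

2

(177,169,243): 169²+177² = 59890 > 59049 = 243² → acute
(282,86,237): 86²+237² = 63565 < 79524 = 282² → obtuse
(94,101,147): 94²+101² = 19037 < 21609 = 147² → obtuse
(25,13,23): 13²+23² = 698 > 625 = 25² → acute
2 of the 4 are acute.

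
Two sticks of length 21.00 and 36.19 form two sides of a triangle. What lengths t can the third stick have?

15.19 < t < 57.19

By the triangle inequality, t must be less than 21.00 + 36.19 = 57.19 and greater than |21.00 − 36.19| = 15.19.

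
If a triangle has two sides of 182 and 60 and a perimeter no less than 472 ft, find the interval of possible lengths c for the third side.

Triangle inequality alone gives 122 < c < 242.
The perimeter condition gives c ≥ 472 − 182 − 60 = 230.
Intersecting the two: 230 ≤ c < 242.

230 ≤ c < 242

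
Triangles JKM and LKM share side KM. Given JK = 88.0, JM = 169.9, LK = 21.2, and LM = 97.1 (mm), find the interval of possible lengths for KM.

From triangle JKM: |88.0 − 169.9| < KM < 88.0 + 169.9, i.e. 81.9 < KM < 257.9.
From triangle LKM: 75.9 < KM < 118.3.
Both must hold, so KM lies in the intersection.

81.9 < KM < 118.3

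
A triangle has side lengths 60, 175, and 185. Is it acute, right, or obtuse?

Compare the square of the longest side to the sum of squares of the other two: 60² + 175² = 34225 = 185².

right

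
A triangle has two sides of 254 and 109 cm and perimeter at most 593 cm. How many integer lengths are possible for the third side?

Triangle inequality: 145 < x < 363. Perimeter ≤ 593 gives x ≤ 593 − 254 − 109 = 230.
So 145 < x ≤ 230; integers 146 through 230: 85 values.

85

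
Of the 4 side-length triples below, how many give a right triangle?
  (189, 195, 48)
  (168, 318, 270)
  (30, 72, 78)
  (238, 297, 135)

(189,195,48): 48²+189² = 38025 = 195² → right
(168,318,270): 168²+270² = 101124 = 318² → right
(30,72,78): 30²+72² = 6084 = 78² → right
(238,297,135): 135²+238² = 74869 < 88209 = 297² → obtuse
3 of the 4 are right.

3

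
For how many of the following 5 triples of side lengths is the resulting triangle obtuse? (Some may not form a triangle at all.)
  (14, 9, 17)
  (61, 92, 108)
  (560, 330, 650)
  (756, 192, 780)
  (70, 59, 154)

1

(14,9,17): 9²+14² = 277 < 289 = 17² → obtuse
(61,92,108): 61²+92² = 12185 > 11664 = 108² → acute
(560,330,650): 330²+560² = 422500 = 650² → right
(756,192,780): 192²+756² = 608400 = 780² → right
(70,59,154): 59+70 ≤ 154, not a triangle
1 of the 5 is obtuse.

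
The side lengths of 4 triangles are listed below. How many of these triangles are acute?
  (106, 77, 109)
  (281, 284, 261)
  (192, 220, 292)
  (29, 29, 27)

(106,77,109): 77²+106² = 17165 > 11881 = 109² → acute
(281,284,261): 261²+281² = 147082 > 80656 = 284² → acute
(192,220,292): 192²+220² = 85264 = 292² → right
(29,29,27): 27²+29² = 1570 > 841 = 29² → acute
3 of the 4 are acute.

3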